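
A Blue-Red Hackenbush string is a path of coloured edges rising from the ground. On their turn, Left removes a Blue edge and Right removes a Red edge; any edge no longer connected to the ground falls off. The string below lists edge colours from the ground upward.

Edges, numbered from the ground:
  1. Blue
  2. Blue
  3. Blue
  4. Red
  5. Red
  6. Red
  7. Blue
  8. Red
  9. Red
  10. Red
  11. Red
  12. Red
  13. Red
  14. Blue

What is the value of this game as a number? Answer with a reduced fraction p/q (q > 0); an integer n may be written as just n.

4355/2048

Recurse on prefixes of the 14-edge string Blue Blue Blue Red Red Red Blue Red Red Red Red Red Red Blue:
G(B) = { 0 | ∅ } so 1
G(BB) = { 0,1 | ∅ } so 2
G(BBB) = { 0,1,2 | ∅ } so 3
G(BBBR) = { 0,1,2 | 3 } so 5/2
G(BBBRR) = { 0,1,2 | 5/2,3 } so 9/4
G(BBBRRR) = { 0,1,2 | 9/4,5/2,3 } so 17/8
G(BBBRRRB) = { 0,1,2,17/8 | 9/4,5/2,3 } so 35/16
G(BBBRRRBR) = { 0,1,2,17/8 | 35/16,9/4,5/2,3 } so 69/32
G(BBBRRRBRR) = { 0,1,2,17/8 | 69/32,35/16,9/4,5/2,3 } so 137/64
G(BBBRRRBRRR) = { 0,1,2,17/8 | 137/64,69/32,35/16,9/4,5/2,3 } so 273/128
G(BBBRRRBRRRR) = { 0,1,2,17/8 | 273/128,137/64,69/32,35/16,9/4,5/2,3 } so 545/256
G(BBBRRRBRRRRR) = { 0,1,2,17/8 | 545/256,273/128,137/64,69/32,35/16,9/4,5/2,3 } so 1089/512
G(BBBRRRBRRRRRR) = { 0,1,2,17/8 | 1089/512,545/256,273/128,137/64,69/32,35/16,9/4,5/2,3 } so 2177/1024
G(BBBRRRBRRRRRRB) = { 0,1,2,17/8,2177/1024 | 1089/512,545/256,273/128,137/64,69/32,35/16,9/4,5/2,3 } so 4355/2048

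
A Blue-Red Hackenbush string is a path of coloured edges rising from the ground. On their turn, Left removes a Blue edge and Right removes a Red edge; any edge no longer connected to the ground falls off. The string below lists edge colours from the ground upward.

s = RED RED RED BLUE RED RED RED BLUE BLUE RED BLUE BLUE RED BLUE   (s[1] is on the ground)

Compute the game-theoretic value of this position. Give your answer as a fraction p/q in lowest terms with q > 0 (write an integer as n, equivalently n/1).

-5925/2048

Recurse on prefixes of the 14-edge string RED RED RED BLUE RED RED RED BLUE BLUE RED BLUE BLUE RED BLUE:
step 1: add RED to get R; options L={ none } R={ 0 } — -1
step 2: add RED to get RR; options L={ none } R={ -1 0 } — -2
step 3: add RED to get RRR; options L={ none } R={ -2 -1 0 } — -3
step 4: add BLUE to get RRRB; options L={ -3 } R={ -2 -1 0 } — -5/2
step 5: add RED to get RRRBR; options L={ -3 } R={ -5/2 -2 -1 0 } — -11/4
step 6: add RED to get RRRBRR; options L={ -3 } R={ -11/4 -5/2 -2 -1 0 } — -23/8
step 7: add RED to get RRRBRRR; options L={ -3 } R={ -23/8 -11/4 -5/2 -2 -1 0 } — -47/16
step 8: add BLUE to get RRRBRRRB; options L={ -3 -47/16 } R={ -23/8 -11/4 -5/2 -2 -1 0 } — -93/32
step 9: add BLUE to get RRRBRRRBB; options L={ -3 -47/16 -93/32 } R={ -23/8 -11/4 -5/2 -2 -1 0 } — -185/64
step 10: add RED to get RRRBRRRBBR; options L={ -3 -47/16 -93/32 } R={ -185/64 -23/8 -11/4 -5/2 -2 -1 0 } — -371/128
step 11: add BLUE to get RRRBRRRBBRB; options L={ -3 -47/16 -93/32 -371/128 } R={ -185/64 -23/8 -11/4 -5/2 -2 -1 0 } — -741/256
step 12: add BLUE to get RRRBRRRBBRBB; options L={ -3 -47/16 -93/32 -371/128 -741/256 } R={ -185/64 -23/8 -11/4 -5/2 -2 -1 0 } — -1481/512
step 13: add RED to get RRRBRRRBBRBBR; options L={ -3 -47/16 -93/32 -371/128 -741/256 } R={ -1481/512 -185/64 -23/8 -11/4 -5/2 -2 -1 0 } — -2963/1024
step 14: add BLUE to get RRRBRRRBBRBBRB; options L={ -3 -47/16 -93/32 -371/128 -741/256 -2963/1024 } R={ -1481/512 -185/64 -23/8 -11/4 -5/2 -2 -1 0 } — -5925/2048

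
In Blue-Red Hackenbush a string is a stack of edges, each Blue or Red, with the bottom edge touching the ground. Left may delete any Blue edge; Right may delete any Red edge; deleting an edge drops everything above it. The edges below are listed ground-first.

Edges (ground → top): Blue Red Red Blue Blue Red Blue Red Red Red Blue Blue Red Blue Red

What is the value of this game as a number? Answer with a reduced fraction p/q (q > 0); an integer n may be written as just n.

B: Left { 0 }, Right { none } => simplest 1
BR: Left { 0 }, Right { 1 } => simplest 1/2
BRR: Left { 0 }, Right { 1/2, 1 } => simplest 1/4
BRRB: Left { 0, 1/4 }, Right { 1/2, 1 } => simplest 3/8
BRRBB: Left { 0, 1/4, 3/8 }, Right { 1/2, 1 } => simplest 7/16
BRRBBR: Left { 0, 1/4, 3/8 }, Right { 7/16, 1/2, 1 } => simplest 13/32
BRRBBRB: Left { 0, 1/4, 3/8, 13/32 }, Right { 7/16, 1/2, 1 } => simplest 27/64
BRRBBRBR: Left { 0, 1/4, 3/8, 13/32 }, Right { 27/64, 7/16, 1/2, 1 } => simplest 53/128
BRRBBRBRR: Left { 0, 1/4, 3/8, 13/32 }, Right { 53/128, 27/64, 7/16, 1/2, 1 } => simplest 105/256
BRRBBRBRRR: Left { 0, 1/4, 3/8, 13/32 }, Right { 105/256, 53/128, 27/64, 7/16, 1/2, 1 } => simplest 209/512
BRRBBRBRRRB: Left { 0, 1/4, 3/8, 13/32, 209/512 }, Right { 105/256, 53/128, 27/64, 7/16, 1/2, 1 } => simplest 419/1024
BRRBBRBRRRBB: Left { 0, 1/4, 3/8, 13/32, 209/512, 419/1024 }, Right { 105/256, 53/128, 27/64, 7/16, 1/2, 1 } => simplest 839/2048
BRRBBRBRRRBBR: Left { 0, 1/4, 3/8, 13/32, 209/512, 419/1024 }, Right { 839/2048, 105/256, 53/128, 27/64, 7/16, 1/2, 1 } => simplest 1677/4096
BRRBBRBRRRBBRB: Left { 0, 1/4, 3/8, 13/32, 209/512, 419/1024, 1677/4096 }, Right { 839/2048, 105/256, 53/128, 27/64, 7/16, 1/2, 1 } => simplest 3355/8192
BRRBBRBRRRBBRBR: Left { 0, 1/4, 3/8, 13/32, 209/512, 419/1024, 1677/4096 }, Right { 3355/8192, 839/2048, 105/256, 53/128, 27/64, 7/16, 1/2, 1 } => simplest 6709/16384

6709/16384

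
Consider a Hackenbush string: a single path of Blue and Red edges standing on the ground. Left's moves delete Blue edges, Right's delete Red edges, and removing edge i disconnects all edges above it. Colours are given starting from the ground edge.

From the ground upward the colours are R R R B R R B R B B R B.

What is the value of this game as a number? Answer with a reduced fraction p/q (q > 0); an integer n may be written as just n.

-1445/512

Build value(s[:k]) for k = 1..12, string s = R R R B R R B R B B R B.
step 1: add R to get R; options L={ · } R={ 0 } — -1
step 2: add R to get RR; options L={ · } R={ -1; 0 } — -2
step 3: add R to get RRR; options L={ · } R={ -2; -1; 0 } — -3
step 4: add B to get RRRB; options L={ -3 } R={ -2; -1; 0 } — -5/2
step 5: add R to get RRRBR; options L={ -3 } R={ -5/2; -2; -1; 0 } — -11/4
step 6: add R to get RRRBRR; options L={ -3 } R={ -11/4; -5/2; -2; -1; 0 } — -23/8
step 7: add B to get RRRBRRB; options L={ -3; -23/8 } R={ -11/4; -5/2; -2; -1; 0 } — -45/16
step 8: add R to get RRRBRRBR; options L={ -3; -23/8 } R={ -45/16; -11/4; -5/2; -2; -1; 0 } — -91/32
step 9: add B to get RRRBRRBRB; options L={ -3; -23/8; -91/32 } R={ -45/16; -11/4; -5/2; -2; -1; 0 } — -181/64
step 10: add B to get RRRBRRBRBB; options L={ -3; -23/8; -91/32; -181/64 } R={ -45/16; -11/4; -5/2; -2; -1; 0 } — -361/128
step 11: add R to get RRRBRRBRBBR; options L={ -3; -23/8; -91/32; -181/64 } R={ -361/128; -45/16; -11/4; -5/2; -2; -1; 0 } — -723/256
step 12: add B to get RRRBRRBRBBRB; options L={ -3; -23/8; -91/32; -181/64; -723/256 } R={ -361/128; -45/16; -11/4; -5/2; -2; -1; 0 } — -1445/512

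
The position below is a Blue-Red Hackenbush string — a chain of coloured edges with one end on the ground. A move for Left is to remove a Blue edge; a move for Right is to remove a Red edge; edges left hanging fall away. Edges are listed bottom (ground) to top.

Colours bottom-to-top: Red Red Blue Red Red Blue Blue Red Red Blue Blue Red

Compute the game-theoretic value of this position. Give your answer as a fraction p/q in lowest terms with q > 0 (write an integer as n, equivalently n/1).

-1843/1024

step 1: add Red to get R; options L={  } R={ 0 } so -1
step 2: add Red to get RR; options L={  } R={ -1, 0 } so -2
step 3: add Blue to get RRB; options L={ -2 } R={ -1, 0 } so -3/2
step 4: add Red to get RRBR; options L={ -2 } R={ -3/2, -1, 0 } so -7/4
step 5: add Red to get RRBRR; options L={ -2 } R={ -7/4, -3/2, -1, 0 } so -15/8
step 6: add Blue to get RRBRRB; options L={ -2, -15/8 } R={ -7/4, -3/2, -1, 0 } so -29/16
step 7: add Blue to get RRBRRBB; options L={ -2, -15/8, -29/16 } R={ -7/4, -3/2, -1, 0 } so -57/32
step 8: add Red to get RRBRRBBR; options L={ -2, -15/8, -29/16 } R={ -57/32, -7/4, -3/2, -1, 0 } so -115/64
step 9: add Red to get RRBRRBBRR; options L={ -2, -15/8, -29/16 } R={ -115/64, -57/32, -7/4, -3/2, -1, 0 } so -231/128
step 10: add Blue to get RRBRRBBRRB; options L={ -2, -15/8, -29/16, -231/128 } R={ -115/64, -57/32, -7/4, -3/2, -1, 0 } so -461/256
step 11: add Blue to get RRBRRBBRRBB; options L={ -2, -15/8, -29/16, -231/128, -461/256 } R={ -115/64, -57/32, -7/4, -3/2, -1, 0 } so -921/512
step 12: add Red to get RRBRRBBRRBBR; options L={ -2, -15/8, -29/16, -231/128, -461/256 } R={ -921/512, -115/64, -57/32, -7/4, -3/2, -1, 0 } so -1843/1024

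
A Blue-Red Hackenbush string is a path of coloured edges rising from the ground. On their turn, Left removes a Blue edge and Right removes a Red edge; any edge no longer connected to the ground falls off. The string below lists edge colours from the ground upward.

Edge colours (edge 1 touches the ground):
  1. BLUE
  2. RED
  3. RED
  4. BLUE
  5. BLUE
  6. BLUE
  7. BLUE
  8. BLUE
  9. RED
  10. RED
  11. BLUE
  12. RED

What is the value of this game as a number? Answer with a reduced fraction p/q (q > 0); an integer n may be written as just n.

997/2048

Prefix values for BLUE RED RED BLUE BLUE BLUE BLUE BLUE RED RED BLUE RED via {L|R} + simplicity:
G_1 [B]  L=[0]  R=[]  so 1
G_2 [BR]  L=[0]  R=[1]  so 1/2
G_3 [BRR]  L=[0]  R=[1/2, 1]  so 1/4
G_4 [BRRB]  L=[0, 1/4]  R=[1/2, 1]  so 3/8
G_5 [BRRBB]  L=[0, 1/4, 3/8]  R=[1/2, 1]  so 7/16
G_6 [BRRBBB]  L=[0, 1/4, 3/8, 7/16]  R=[1/2, 1]  so 15/32
G_7 [BRRBBBB]  L=[0, 1/4, 3/8, 7/16, 15/32]  R=[1/2, 1]  so 31/64
G_8 [BRRBBBBB]  L=[0, 1/4, 3/8, 7/16, 15/32, 31/64]  R=[1/2, 1]  so 63/128
G_9 [BRRBBBBBR]  L=[0, 1/4, 3/8, 7/16, 15/32, 31/64]  R=[63/128, 1/2, 1]  so 125/256
G_10 [BRRBBBBBRR]  L=[0, 1/4, 3/8, 7/16, 15/32, 31/64]  R=[125/256, 63/128, 1/2, 1]  so 249/512
G_11 [BRRBBBBBRRB]  L=[0, 1/4, 3/8, 7/16, 15/32, 31/64, 249/512]  R=[125/256, 63/128, 1/2, 1]  so 499/1024
G_12 [BRRBBBBBRRBR]  L=[0, 1/4, 3/8, 7/16, 15/32, 31/64, 249/512]  R=[499/1024, 125/256, 63/128, 1/2, 1]  so 997/2048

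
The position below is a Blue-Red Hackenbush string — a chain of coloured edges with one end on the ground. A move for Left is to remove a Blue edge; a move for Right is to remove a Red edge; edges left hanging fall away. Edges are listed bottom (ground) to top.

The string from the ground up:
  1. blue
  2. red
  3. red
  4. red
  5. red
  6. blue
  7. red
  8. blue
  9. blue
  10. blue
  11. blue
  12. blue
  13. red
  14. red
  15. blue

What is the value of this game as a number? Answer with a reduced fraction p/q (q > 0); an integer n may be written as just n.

1523/16384

1 of 15 · b · max L 0 · min R +∞ => 1
2 of 15 · br · max L 0 · min R 1 => 1/2
3 of 15 · brr · max L 0 · min R 1/2 => 1/4
4 of 15 · brrr · max L 0 · min R 1/4 => 1/8
5 of 15 · brrrr · max L 0 · min R 1/8 => 1/16
6 of 15 · brrrrb · max L 1/16 · min R 1/8 => 3/32
7 of 15 · brrrrbr · max L 1/16 · min R 3/32 => 5/64
8 of 15 · brrrrbrb · max L 5/64 · min R 3/32 => 11/128
9 of 15 · brrrrbrbb · max L 11/128 · min R 3/32 => 23/256
10 of 15 · brrrrbrbbb · max L 23/256 · min R 3/32 => 47/512
11 of 15 · brrrrbrbbbb · max L 47/512 · min R 3/32 => 95/1024
12 of 15 · brrrrbrbbbbb · max L 95/1024 · min R 3/32 => 191/2048
13 of 15 · brrrrbrbbbbbr · max L 95/1024 · min R 191/2048 => 381/4096
14 of 15 · brrrrbrbbbbbrr · max L 95/1024 · min R 381/4096 => 761/8192
15 of 15 · brrrrbrbbbbbrrb · max L 761/8192 · min R 381/4096 => 1523/16384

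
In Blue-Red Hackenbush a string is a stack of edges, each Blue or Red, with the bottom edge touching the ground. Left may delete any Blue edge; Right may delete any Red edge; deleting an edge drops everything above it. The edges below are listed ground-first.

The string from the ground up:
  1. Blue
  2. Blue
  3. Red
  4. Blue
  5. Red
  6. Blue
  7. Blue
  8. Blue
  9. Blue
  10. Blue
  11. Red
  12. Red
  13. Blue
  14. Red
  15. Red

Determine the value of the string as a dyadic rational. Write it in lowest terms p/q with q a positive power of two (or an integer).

14281/8192

G(B) = { 0 | none } → 1
G(BB) = { 0; 1 | none } → 2
G(BBR) = { 0; 1 | 2 } → 3/2
G(BBRB) = { 0; 1; 3/2 | 2 } → 7/4
G(BBRBR) = { 0; 1; 3/2 | 7/4; 2 } → 13/8
G(BBRBRB) = { 0; 1; 3/2; 13/8 | 7/4; 2 } → 27/16
G(BBRBRBB) = { 0; 1; 3/2; 13/8; 27/16 | 7/4; 2 } → 55/32
G(BBRBRBBB) = { 0; 1; 3/2; 13/8; 27/16; 55/32 | 7/4; 2 } → 111/64
G(BBRBRBBBB) = { 0; 1; 3/2; 13/8; 27/16; 55/32; 111/64 | 7/4; 2 } → 223/128
G(BBRBRBBBBB) = { 0; 1; 3/2; 13/8; 27/16; 55/32; 111/64; 223/128 | 7/4; 2 } → 447/256
G(BBRBRBBBBBR) = { 0; 1; 3/2; 13/8; 27/16; 55/32; 111/64; 223/128 | 447/256; 7/4; 2 } → 893/512
G(BBRBRBBBBBRR) = { 0; 1; 3/2; 13/8; 27/16; 55/32; 111/64; 223/128 | 893/512; 447/256; 7/4; 2 } → 1785/1024
G(BBRBRBBBBBRRB) = { 0; 1; 3/2; 13/8; 27/16; 55/32; 111/64; 223/128; 1785/1024 | 893/512; 447/256; 7/4; 2 } → 3571/2048
G(BBRBRBBBBBRRBR) = { 0; 1; 3/2; 13/8; 27/16; 55/32; 111/64; 223/128; 1785/1024 | 3571/2048; 893/512; 447/256; 7/4; 2 } → 7141/4096
G(BBRBRBBBBBRRBRR) = { 0; 1; 3/2; 13/8; 27/16; 55/32; 111/64; 223/128; 1785/1024 | 7141/4096; 3571/2048; 893/512; 447/256; 7/4; 2 } → 14281/8192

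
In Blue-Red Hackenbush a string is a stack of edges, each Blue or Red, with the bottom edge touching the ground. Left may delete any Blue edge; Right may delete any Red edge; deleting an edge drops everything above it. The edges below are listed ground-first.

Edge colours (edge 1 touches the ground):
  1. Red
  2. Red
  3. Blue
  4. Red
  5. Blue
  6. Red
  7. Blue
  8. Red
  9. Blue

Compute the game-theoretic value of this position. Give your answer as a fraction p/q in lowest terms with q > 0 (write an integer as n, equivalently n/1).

Build val(s[:k]) for k = 1..9, string s = Red Red Blue Red Blue Red Blue Red Blue.
edge 1 of 9 (Red): { — | 0 } = -1
edge 2 of 9 (Red): { — | -1 0 } = -2
edge 3 of 9 (Blue): { -2 | -1 0 } = -3/2
edge 4 of 9 (Red): { -2 | -3/2 -1 0 } = -7/4
edge 5 of 9 (Blue): { -2 -7/4 | -3/2 -1 0 } = -13/8
edge 6 of 9 (Red): { -2 -7/4 | -13/8 -3/2 -1 0 } = -27/16
edge 7 of 9 (Blue): { -2 -7/4 -27/16 | -13/8 -3/2 -1 0 } = -53/32
edge 8 of 9 (Red): { -2 -7/4 -27/16 | -53/32 -13/8 -3/2 -1 0 } = -107/64
edge 9 of 9 (Blue): { -2 -7/4 -27/16 -107/64 | -53/32 -13/8 -3/2 -1 0 } = -213/128

-213/128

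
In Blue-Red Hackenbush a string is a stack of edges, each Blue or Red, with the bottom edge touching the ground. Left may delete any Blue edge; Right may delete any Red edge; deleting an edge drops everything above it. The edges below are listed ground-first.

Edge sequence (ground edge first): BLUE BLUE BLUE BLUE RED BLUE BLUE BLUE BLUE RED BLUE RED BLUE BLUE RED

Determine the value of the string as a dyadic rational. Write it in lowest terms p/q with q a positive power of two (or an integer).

1 of 15 · B · max L 0 · min R +∞ — 1
2 of 15 · BB · max L 1 · min R +∞ — 2
3 of 15 · BBB · max L 2 · min R +∞ — 3
4 of 15 · BBBB · max L 3 · min R +∞ — 4
5 of 15 · BBBBR · max L 3 · min R 4 — 7/2
6 of 15 · BBBBRB · max L 7/2 · min R 4 — 15/4
7 of 15 · BBBBRBB · max L 15/4 · min R 4 — 31/8
8 of 15 · BBBBRBBB · max L 31/8 · min R 4 — 63/16
9 of 15 · BBBBRBBBB · max L 63/16 · min R 4 — 127/32
10 of 15 · BBBBRBBBBR · max L 63/16 · min R 127/32 — 253/64
11 of 15 · BBBBRBBBBRB · max L 253/64 · min R 127/32 — 507/128
12 of 15 · BBBBRBBBBRBR · max L 253/64 · min R 507/128 — 1013/256
13 of 15 · BBBBRBBBBRBRB · max L 1013/256 · min R 507/128 — 2027/512
14 of 15 · BBBBRBBBBRBRBB · max L 2027/512 · min R 507/128 — 4055/1024
15 of 15 · BBBBRBBBBRBRBBR · max L 2027/512 · min R 4055/1024 — 8109/2048

8109/2048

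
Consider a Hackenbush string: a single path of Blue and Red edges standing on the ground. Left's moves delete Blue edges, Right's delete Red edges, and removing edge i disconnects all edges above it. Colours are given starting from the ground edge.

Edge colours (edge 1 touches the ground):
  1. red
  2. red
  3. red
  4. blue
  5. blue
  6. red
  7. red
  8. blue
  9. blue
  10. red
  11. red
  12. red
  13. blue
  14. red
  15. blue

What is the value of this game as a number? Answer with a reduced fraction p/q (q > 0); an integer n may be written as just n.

step 1: add red to get r; options L={  } R={ 0 } = -1
step 2: add red to get rr; options L={  } R={ -1,0 } = -2
step 3: add red to get rrr; options L={  } R={ -2,-1,0 } = -3
step 4: add blue to get rrrb; options L={ -3 } R={ -2,-1,0 } = -5/2
step 5: add blue to get rrrbb; options L={ -3,-5/2 } R={ -2,-1,0 } = -9/4
step 6: add red to get rrrbbr; options L={ -3,-5/2 } R={ -9/4,-2,-1,0 } = -19/8
step 7: add red to get rrrbbrr; options L={ -3,-5/2 } R={ -19/8,-9/4,-2,-1,0 } = -39/16
step 8: add blue to get rrrbbrrb; options L={ -3,-5/2,-39/16 } R={ -19/8,-9/4,-2,-1,0 } = -77/32
step 9: add blue to get rrrbbrrbb; options L={ -3,-5/2,-39/16,-77/32 } R={ -19/8,-9/4,-2,-1,0 } = -153/64
step 10: add red to get rrrbbrrbbr; options L={ -3,-5/2,-39/16,-77/32 } R={ -153/64,-19/8,-9/4,-2,-1,0 } = -307/128
step 11: add red to get rrrbbrrbbrr; options L={ -3,-5/2,-39/16,-77/32 } R={ -307/128,-153/64,-19/8,-9/4,-2,-1,0 } = -615/256
step 12: add red to get rrrbbrrbbrrr; options L={ -3,-5/2,-39/16,-77/32 } R={ -615/256,-307/128,-153/64,-19/8,-9/4,-2,-1,0 } = -1231/512
step 13: add blue to get rrrbbrrbbrrrb; options L={ -3,-5/2,-39/16,-77/32,-1231/512 } R={ -615/256,-307/128,-153/64,-19/8,-9/4,-2,-1,0 } = -2461/1024
step 14: add red to get rrrbbrrbbrrrbr; options L={ -3,-5/2,-39/16,-77/32,-1231/512 } R={ -2461/1024,-615/256,-307/128,-153/64,-19/8,-9/4,-2,-1,0 } = -4923/2048
step 15: add blue to get rrrbbrrbbrrrbrb; options L={ -3,-5/2,-39/16,-77/32,-1231/512,-4923/2048 } R={ -2461/1024,-615/256,-307/128,-153/64,-19/8,-9/4,-2,-1,0 } = -9845/4096

-9845/4096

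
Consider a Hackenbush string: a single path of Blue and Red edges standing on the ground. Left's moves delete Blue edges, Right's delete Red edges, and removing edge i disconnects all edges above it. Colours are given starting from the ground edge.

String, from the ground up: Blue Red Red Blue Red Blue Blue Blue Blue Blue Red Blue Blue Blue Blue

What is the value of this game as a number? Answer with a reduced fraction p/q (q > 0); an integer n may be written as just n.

6111/16384

step 1: add Blue to get B; options L={ 0 } R={  } → 1
step 2: add Red to get BR; options L={ 0 } R={ 1 } → 1/2
step 3: add Red to get BRR; options L={ 0 } R={ 1/2 1 } → 1/4
step 4: add Blue to get BRRB; options L={ 0 1/4 } R={ 1/2 1 } → 3/8
step 5: add Red to get BRRBR; options L={ 0 1/4 } R={ 3/8 1/2 1 } → 5/16
step 6: add Blue to get BRRBRB; options L={ 0 1/4 5/16 } R={ 3/8 1/2 1 } → 11/32
step 7: add Blue to get BRRBRBB; options L={ 0 1/4 5/16 11/32 } R={ 3/8 1/2 1 } → 23/64
step 8: add Blue to get BRRBRBBB; options L={ 0 1/4 5/16 11/32 23/64 } R={ 3/8 1/2 1 } → 47/128
step 9: add Blue to get BRRBRBBBB; options L={ 0 1/4 5/16 11/32 23/64 47/128 } R={ 3/8 1/2 1 } → 95/256
step 10: add Blue to get BRRBRBBBBB; options L={ 0 1/4 5/16 11/32 23/64 47/128 95/256 } R={ 3/8 1/2 1 } → 191/512
step 11: add Red to get BRRBRBBBBBR; options L={ 0 1/4 5/16 11/32 23/64 47/128 95/256 } R={ 191/512 3/8 1/2 1 } → 381/1024
step 12: add Blue to get BRRBRBBBBBRB; options L={ 0 1/4 5/16 11/32 23/64 47/128 95/256 381/1024 } R={ 191/512 3/8 1/2 1 } → 763/2048
step 13: add Blue to get BRRBRBBBBBRBB; options L={ 0 1/4 5/16 11/32 23/64 47/128 95/256 381/1024 763/2048 } R={ 191/512 3/8 1/2 1 } → 1527/4096
step 14: add Blue to get BRRBRBBBBBRBBB; options L={ 0 1/4 5/16 11/32 23/64 47/128 95/256 381/1024 763/2048 1527/4096 } R={ 191/512 3/8 1/2 1 } → 3055/8192
step 15: add Blue to get BRRBRBBBBBRBBBB; options L={ 0 1/4 5/16 11/32 23/64 47/128 95/256 381/1024 763/2048 1527/4096 3055/8192 } R={ 191/512 3/8 1/2 1 } → 6111/16384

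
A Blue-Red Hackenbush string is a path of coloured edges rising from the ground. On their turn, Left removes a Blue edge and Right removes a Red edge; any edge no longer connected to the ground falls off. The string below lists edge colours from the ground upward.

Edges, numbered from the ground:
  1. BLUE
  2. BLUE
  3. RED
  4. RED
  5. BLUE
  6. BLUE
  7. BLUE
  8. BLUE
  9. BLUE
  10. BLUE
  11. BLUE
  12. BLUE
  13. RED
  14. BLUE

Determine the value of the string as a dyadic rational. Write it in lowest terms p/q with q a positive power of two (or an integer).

6139/4096

1 of 14 · B · max L 0 · min R +∞ = 1
2 of 14 · BB · max L 1 · min R +∞ = 2
3 of 14 · BBR · max L 1 · min R 2 = 3/2
4 of 14 · BBRR · max L 1 · min R 3/2 = 5/4
5 of 14 · BBRRB · max L 5/4 · min R 3/2 = 11/8
6 of 14 · BBRRBB · max L 11/8 · min R 3/2 = 23/16
7 of 14 · BBRRBBB · max L 23/16 · min R 3/2 = 47/32
8 of 14 · BBRRBBBB · max L 47/32 · min R 3/2 = 95/64
9 of 14 · BBRRBBBBB · max L 95/64 · min R 3/2 = 191/128
10 of 14 · BBRRBBBBBB · max L 191/128 · min R 3/2 = 383/256
11 of 14 · BBRRBBBBBBB · max L 383/256 · min R 3/2 = 767/512
12 of 14 · BBRRBBBBBBBB · max L 767/512 · min R 3/2 = 1535/1024
13 of 14 · BBRRBBBBBBBBR · max L 767/512 · min R 1535/1024 = 3069/2048
14 of 14 · BBRRBBBBBBBBRB · max L 3069/2048 · min R 1535/1024 = 6139/4096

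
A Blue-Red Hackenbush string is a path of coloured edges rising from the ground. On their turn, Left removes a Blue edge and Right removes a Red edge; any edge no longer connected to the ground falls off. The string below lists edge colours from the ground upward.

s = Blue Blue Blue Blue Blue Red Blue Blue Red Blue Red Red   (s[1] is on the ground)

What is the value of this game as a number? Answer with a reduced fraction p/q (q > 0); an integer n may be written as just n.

Recurse on prefixes of the 12-edge string Blue Blue Blue Blue Blue Red Blue Blue Red Blue Red Red:
edge 1 of 12 (Blue): { 0 |  } ⇒ 1
edge 2 of 12 (Blue): { 0,1 |  } ⇒ 2
edge 3 of 12 (Blue): { 0,1,2 |  } ⇒ 3
edge 4 of 12 (Blue): { 0,1,2,3 |  } ⇒ 4
edge 5 of 12 (Blue): { 0,1,2,3,4 |  } ⇒ 5
edge 6 of 12 (Red): { 0,1,2,3,4 | 5 } ⇒ 9/2
edge 7 of 12 (Blue): { 0,1,2,3,4,9/2 | 5 } ⇒ 19/4
edge 8 of 12 (Blue): { 0,1,2,3,4,9/2,19/4 | 5 } ⇒ 39/8
edge 9 of 12 (Red): { 0,1,2,3,4,9/2,19/4 | 39/8,5 } ⇒ 77/16
edge 10 of 12 (Blue): { 0,1,2,3,4,9/2,19/4,77/16 | 39/8,5 } ⇒ 155/32
edge 11 of 12 (Red): { 0,1,2,3,4,9/2,19/4,77/16 | 155/32,39/8,5 } ⇒ 309/64
edge 12 of 12 (Red): { 0,1,2,3,4,9/2,19/4,77/16 | 309/64,155/32,39/8,5 } ⇒ 617/128

617/128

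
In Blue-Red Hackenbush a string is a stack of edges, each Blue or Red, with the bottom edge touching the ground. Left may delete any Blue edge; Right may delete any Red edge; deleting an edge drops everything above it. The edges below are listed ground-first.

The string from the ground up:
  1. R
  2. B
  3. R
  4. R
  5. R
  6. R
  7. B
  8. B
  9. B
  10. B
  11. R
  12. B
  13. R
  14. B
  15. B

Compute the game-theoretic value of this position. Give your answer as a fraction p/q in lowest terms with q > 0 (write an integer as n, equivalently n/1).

-15401/16384

R: Left {  }, Right { 0 } = simplest -1
RB: Left { -1 }, Right { 0 } = simplest -1/2
RBR: Left { -1 }, Right { -1/2,0 } = simplest -3/4
RBRR: Left { -1 }, Right { -3/4,-1/2,0 } = simplest -7/8
RBRRR: Left { -1 }, Right { -7/8,-3/4,-1/2,0 } = simplest -15/16
RBRRRR: Left { -1 }, Right { -15/16,-7/8,-3/4,-1/2,0 } = simplest -31/32
RBRRRRB: Left { -1,-31/32 }, Right { -15/16,-7/8,-3/4,-1/2,0 } = simplest -61/64
RBRRRRBB: Left { -1,-31/32,-61/64 }, Right { -15/16,-7/8,-3/4,-1/2,0 } = simplest -121/128
RBRRRRBBB: Left { -1,-31/32,-61/64,-121/128 }, Right { -15/16,-7/8,-3/4,-1/2,0 } = simplest -241/256
RBRRRRBBBB: Left { -1,-31/32,-61/64,-121/128,-241/256 }, Right { -15/16,-7/8,-3/4,-1/2,0 } = simplest -481/512
RBRRRRBBBBR: Left { -1,-31/32,-61/64,-121/128,-241/256 }, Right { -481/512,-15/16,-7/8,-3/4,-1/2,0 } = simplest -963/1024
RBRRRRBBBBRB: Left { -1,-31/32,-61/64,-121/128,-241/256,-963/1024 }, Right { -481/512,-15/16,-7/8,-3/4,-1/2,0 } = simplest -1925/2048
RBRRRRBBBBRBR: Left { -1,-31/32,-61/64,-121/128,-241/256,-963/1024 }, Right { -1925/2048,-481/512,-15/16,-7/8,-3/4,-1/2,0 } = simplest -3851/4096
RBRRRRBBBBRBRB: Left { -1,-31/32,-61/64,-121/128,-241/256,-963/1024,-3851/4096 }, Right { -1925/2048,-481/512,-15/16,-7/8,-3/4,-1/2,0 } = simplest -7701/8192
RBRRRRBBBBRBRBB: Left { -1,-31/32,-61/64,-121/128,-241/256,-963/1024,-3851/4096,-7701/8192 }, Right { -1925/2048,-481/512,-15/16,-7/8,-3/4,-1/2,0 } = simplest -15401/16384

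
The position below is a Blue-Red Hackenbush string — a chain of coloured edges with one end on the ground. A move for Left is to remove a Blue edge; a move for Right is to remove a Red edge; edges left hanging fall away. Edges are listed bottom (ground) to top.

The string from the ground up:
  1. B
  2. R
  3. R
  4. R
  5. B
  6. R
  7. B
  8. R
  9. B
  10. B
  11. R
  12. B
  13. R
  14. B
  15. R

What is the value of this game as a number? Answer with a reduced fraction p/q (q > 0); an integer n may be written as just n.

B: Left { 0 }, Right { (no moves) } gives simplest 1
BR: Left { 0 }, Right { 1 } gives simplest 1/2
BRR: Left { 0 }, Right { 1/2,1 } gives simplest 1/4
BRRR: Left { 0 }, Right { 1/4,1/2,1 } gives simplest 1/8
BRRRB: Left { 0,1/8 }, Right { 1/4,1/2,1 } gives simplest 3/16
BRRRBR: Left { 0,1/8 }, Right { 3/16,1/4,1/2,1 } gives simplest 5/32
BRRRBRB: Left { 0,1/8,5/32 }, Right { 3/16,1/4,1/2,1 } gives simplest 11/64
BRRRBRBR: Left { 0,1/8,5/32 }, Right { 11/64,3/16,1/4,1/2,1 } gives simplest 21/128
BRRRBRBRB: Left { 0,1/8,5/32,21/128 }, Right { 11/64,3/16,1/4,1/2,1 } gives simplest 43/256
BRRRBRBRBB: Left { 0,1/8,5/32,21/128,43/256 }, Right { 11/64,3/16,1/4,1/2,1 } gives simplest 87/512
BRRRBRBRBBR: Left { 0,1/8,5/32,21/128,43/256 }, Right { 87/512,11/64,3/16,1/4,1/2,1 } gives simplest 173/1024
BRRRBRBRBBRB: Left { 0,1/8,5/32,21/128,43/256,173/1024 }, Right { 87/512,11/64,3/16,1/4,1/2,1 } gives simplest 347/2048
BRRRBRBRBBRBR: Left { 0,1/8,5/32,21/128,43/256,173/1024 }, Right { 347/2048,87/512,11/64,3/16,1/4,1/2,1 } gives simplest 693/4096
BRRRBRBRBBRBRB: Left { 0,1/8,5/32,21/128,43/256,173/1024,693/4096 }, Right { 347/2048,87/512,11/64,3/16,1/4,1/2,1 } gives simplest 1387/8192
BRRRBRBRBBRBRBR: Left { 0,1/8,5/32,21/128,43/256,173/1024,693/4096 }, Right { 1387/8192,347/2048,87/512,11/64,3/16,1/4,1/2,1 } gives simplest 2773/16384

2773/16384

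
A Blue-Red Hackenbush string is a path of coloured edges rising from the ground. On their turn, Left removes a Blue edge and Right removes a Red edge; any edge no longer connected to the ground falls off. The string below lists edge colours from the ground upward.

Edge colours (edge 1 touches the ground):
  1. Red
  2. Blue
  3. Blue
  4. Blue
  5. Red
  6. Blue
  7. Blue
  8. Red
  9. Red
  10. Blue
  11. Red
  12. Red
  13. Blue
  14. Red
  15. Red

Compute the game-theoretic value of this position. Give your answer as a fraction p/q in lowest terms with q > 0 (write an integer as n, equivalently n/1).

g_1 [R]  L=[]  R=[0]  → -1
g_2 [RB]  L=[-1]  R=[0]  → -1/2
g_3 [RBB]  L=[-1, -1/2]  R=[0]  → -1/4
g_4 [RBBB]  L=[-1, -1/2, -1/4]  R=[0]  → -1/8
g_5 [RBBBR]  L=[-1, -1/2, -1/4]  R=[-1/8, 0]  → -3/16
g_6 [RBBBRB]  L=[-1, -1/2, -1/4, -3/16]  R=[-1/8, 0]  → -5/32
g_7 [RBBBRBB]  L=[-1, -1/2, -1/4, -3/16, -5/32]  R=[-1/8, 0]  → -9/64
g_8 [RBBBRBBR]  L=[-1, -1/2, -1/4, -3/16, -5/32]  R=[-9/64, -1/8, 0]  → -19/128
g_9 [RBBBRBBRR]  L=[-1, -1/2, -1/4, -3/16, -5/32]  R=[-19/128, -9/64, -1/8, 0]  → -39/256
g_10 [RBBBRBBRRB]  L=[-1, -1/2, -1/4, -3/16, -5/32, -39/256]  R=[-19/128, -9/64, -1/8, 0]  → -77/512
g_11 [RBBBRBBRRBR]  L=[-1, -1/2, -1/4, -3/16, -5/32, -39/256]  R=[-77/512, -19/128, -9/64, -1/8, 0]  → -155/1024
g_12 [RBBBRBBRRBRR]  L=[-1, -1/2, -1/4, -3/16, -5/32, -39/256]  R=[-155/1024, -77/512, -19/128, -9/64, -1/8, 0]  → -311/2048
g_13 [RBBBRBBRRBRRB]  L=[-1, -1/2, -1/4, -3/16, -5/32, -39/256, -311/2048]  R=[-155/1024, -77/512, -19/128, -9/64, -1/8, 0]  → -621/4096
g_14 [RBBBRBBRRBRRBR]  L=[-1, -1/2, -1/4, -3/16, -5/32, -39/256, -311/2048]  R=[-621/4096, -155/1024, -77/512, -19/128, -9/64, -1/8, 0]  → -1243/8192
g_15 [RBBBRBBRRBRRBRR]  L=[-1, -1/2, -1/4, -3/16, -5/32, -39/256, -311/2048]  R=[-1243/8192, -621/4096, -155/1024, -77/512, -19/128, -9/64, -1/8, 0]  → -2487/16384

-2487/16384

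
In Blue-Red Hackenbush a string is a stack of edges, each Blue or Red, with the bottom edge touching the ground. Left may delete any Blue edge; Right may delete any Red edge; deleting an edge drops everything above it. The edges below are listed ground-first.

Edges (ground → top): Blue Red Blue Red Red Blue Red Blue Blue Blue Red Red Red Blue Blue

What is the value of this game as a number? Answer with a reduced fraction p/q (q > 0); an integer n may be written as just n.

9671/16384

G_1 [B]  L=[0]  R=[]  => 1
G_2 [BR]  L=[0]  R=[1]  => 1/2
G_3 [BRB]  L=[0 1/2]  R=[1]  => 3/4
G_4 [BRBR]  L=[0 1/2]  R=[3/4 1]  => 5/8
G_5 [BRBRR]  L=[0 1/2]  R=[5/8 3/4 1]  => 9/16
G_6 [BRBRRB]  L=[0 1/2 9/16]  R=[5/8 3/4 1]  => 19/32
G_7 [BRBRRBR]  L=[0 1/2 9/16]  R=[19/32 5/8 3/4 1]  => 37/64
G_8 [BRBRRBRB]  L=[0 1/2 9/16 37/64]  R=[19/32 5/8 3/4 1]  => 75/128
G_9 [BRBRRBRBB]  L=[0 1/2 9/16 37/64 75/128]  R=[19/32 5/8 3/4 1]  => 151/256
G_10 [BRBRRBRBBB]  L=[0 1/2 9/16 37/64 75/128 151/256]  R=[19/32 5/8 3/4 1]  => 303/512
G_11 [BRBRRBRBBBR]  L=[0 1/2 9/16 37/64 75/128 151/256]  R=[303/512 19/32 5/8 3/4 1]  => 605/1024
G_12 [BRBRRBRBBBRR]  L=[0 1/2 9/16 37/64 75/128 151/256]  R=[605/1024 303/512 19/32 5/8 3/4 1]  => 1209/2048
G_13 [BRBRRBRBBBRRR]  L=[0 1/2 9/16 37/64 75/128 151/256]  R=[1209/2048 605/1024 303/512 19/32 5/8 3/4 1]  => 2417/4096
G_14 [BRBRRBRBBBRRRB]  L=[0 1/2 9/16 37/64 75/128 151/256 2417/4096]  R=[1209/2048 605/1024 303/512 19/32 5/8 3/4 1]  => 4835/8192
G_15 [BRBRRBRBBBRRRBB]  L=[0 1/2 9/16 37/64 75/128 151/256 2417/4096 4835/8192]  R=[1209/2048 605/1024 303/512 19/32 5/8 3/4 1]  => 9671/16384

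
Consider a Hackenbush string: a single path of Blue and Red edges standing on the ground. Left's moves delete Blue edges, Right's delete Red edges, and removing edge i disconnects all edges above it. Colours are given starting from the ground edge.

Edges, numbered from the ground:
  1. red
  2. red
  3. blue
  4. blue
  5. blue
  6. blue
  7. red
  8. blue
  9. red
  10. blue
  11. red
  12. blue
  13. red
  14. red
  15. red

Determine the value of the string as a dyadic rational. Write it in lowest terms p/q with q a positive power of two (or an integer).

step 1: add red to get r; options L={ · } R={ 0 } gives -1
step 2: add red to get rr; options L={ · } R={ -1 0 } gives -2
step 3: add blue to get rrb; options L={ -2 } R={ -1 0 } gives -3/2
step 4: add blue to get rrbb; options L={ -2 -3/2 } R={ -1 0 } gives -5/4
step 5: add blue to get rrbbb; options L={ -2 -3/2 -5/4 } R={ -1 0 } gives -9/8
step 6: add blue to get rrbbbb; options L={ -2 -3/2 -5/4 -9/8 } R={ -1 0 } gives -17/16
step 7: add red to get rrbbbbr; options L={ -2 -3/2 -5/4 -9/8 } R={ -17/16 -1 0 } gives -35/32
step 8: add blue to get rrbbbbrb; options L={ -2 -3/2 -5/4 -9/8 -35/32 } R={ -17/16 -1 0 } gives -69/64
step 9: add red to get rrbbbbrbr; options L={ -2 -3/2 -5/4 -9/8 -35/32 } R={ -69/64 -17/16 -1 0 } gives -139/128
step 10: add blue to get rrbbbbrbrb; options L={ -2 -3/2 -5/4 -9/8 -35/32 -139/128 } R={ -69/64 -17/16 -1 0 } gives -277/256
step 11: add red to get rrbbbbrbrbr; options L={ -2 -3/2 -5/4 -9/8 -35/32 -139/128 } R={ -277/256 -69/64 -17/16 -1 0 } gives -555/512
step 12: add blue to get rrbbbbrbrbrb; options L={ -2 -3/2 -5/4 -9/8 -35/32 -139/128 -555/512 } R={ -277/256 -69/64 -17/16 -1 0 } gives -1109/1024
step 13: add red to get rrbbbbrbrbrbr; options L={ -2 -3/2 -5/4 -9/8 -35/32 -139/128 -555/512 } R={ -1109/1024 -277/256 -69/64 -17/16 -1 0 } gives -2219/2048
step 14: add red to get rrbbbbrbrbrbrr; options L={ -2 -3/2 -5/4 -9/8 -35/32 -139/128 -555/512 } R={ -2219/2048 -1109/1024 -277/256 -69/64 -17/16 -1 0 } gives -4439/4096
step 15: add red to get rrbbbbrbrbrbrrr; options L={ -2 -3/2 -5/4 -9/8 -35/32 -139/128 -555/512 } R={ -4439/4096 -2219/2048 -1109/1024 -277/256 -69/64 -17/16 -1 0 } gives -8879/8192

-8879/8192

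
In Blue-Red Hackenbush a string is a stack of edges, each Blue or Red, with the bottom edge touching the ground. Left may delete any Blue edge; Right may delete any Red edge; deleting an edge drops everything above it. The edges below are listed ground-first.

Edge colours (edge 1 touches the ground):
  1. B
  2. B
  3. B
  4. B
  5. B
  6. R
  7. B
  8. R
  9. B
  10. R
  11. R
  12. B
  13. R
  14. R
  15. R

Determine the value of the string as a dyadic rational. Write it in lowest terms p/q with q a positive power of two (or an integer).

4753/1024

1 of 15 · B · max L 0 · min R +∞ -> 1
2 of 15 · BB · max L 1 · min R +∞ -> 2
3 of 15 · BBB · max L 2 · min R +∞ -> 3
4 of 15 · BBBB · max L 3 · min R +∞ -> 4
5 of 15 · BBBBB · max L 4 · min R +∞ -> 5
6 of 15 · BBBBBR · max L 4 · min R 5 -> 9/2
7 of 15 · BBBBBRB · max L 9/2 · min R 5 -> 19/4
8 of 15 · BBBBBRBR · max L 9/2 · min R 19/4 -> 37/8
9 of 15 · BBBBBRBRB · max L 37/8 · min R 19/4 -> 75/16
10 of 15 · BBBBBRBRBR · max L 37/8 · min R 75/16 -> 149/32
11 of 15 · BBBBBRBRBRR · max L 37/8 · min R 149/32 -> 297/64
12 of 15 · BBBBBRBRBRRB · max L 297/64 · min R 149/32 -> 595/128
13 of 15 · BBBBBRBRBRRBR · max L 297/64 · min R 595/128 -> 1189/256
14 of 15 · BBBBBRBRBRRBRR · max L 297/64 · min R 1189/256 -> 2377/512
15 of 15 · BBBBBRBRBRRBRRR · max L 297/64 · min R 2377/512 -> 4753/1024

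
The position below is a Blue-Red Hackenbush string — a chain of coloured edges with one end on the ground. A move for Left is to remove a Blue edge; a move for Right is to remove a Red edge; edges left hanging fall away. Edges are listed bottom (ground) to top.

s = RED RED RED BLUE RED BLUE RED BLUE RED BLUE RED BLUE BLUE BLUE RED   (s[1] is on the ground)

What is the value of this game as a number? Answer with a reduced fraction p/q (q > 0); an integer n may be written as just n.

-10915/4096

R: Left { ∅ }, Right { 0 } so simplest -1
RR: Left { ∅ }, Right { -1,0 } so simplest -2
RRR: Left { ∅ }, Right { -2,-1,0 } so simplest -3
RRRB: Left { -3 }, Right { -2,-1,0 } so simplest -5/2
RRRBR: Left { -3 }, Right { -5/2,-2,-1,0 } so simplest -11/4
RRRBRB: Left { -3,-11/4 }, Right { -5/2,-2,-1,0 } so simplest -21/8
RRRBRBR: Left { -3,-11/4 }, Right { -21/8,-5/2,-2,-1,0 } so simplest -43/16
RRRBRBRB: Left { -3,-11/4,-43/16 }, Right { -21/8,-5/2,-2,-1,0 } so simplest -85/32
RRRBRBRBR: Left { -3,-11/4,-43/16 }, Right { -85/32,-21/8,-5/2,-2,-1,0 } so simplest -171/64
RRRBRBRBRB: Left { -3,-11/4,-43/16,-171/64 }, Right { -85/32,-21/8,-5/2,-2,-1,0 } so simplest -341/128
RRRBRBRBRBR: Left { -3,-11/4,-43/16,-171/64 }, Right { -341/128,-85/32,-21/8,-5/2,-2,-1,0 } so simplest -683/256
RRRBRBRBRBRB: Left { -3,-11/4,-43/16,-171/64,-683/256 }, Right { -341/128,-85/32,-21/8,-5/2,-2,-1,0 } so simplest -1365/512
RRRBRBRBRBRBB: Left { -3,-11/4,-43/16,-171/64,-683/256,-1365/512 }, Right { -341/128,-85/32,-21/8,-5/2,-2,-1,0 } so simplest -2729/1024
RRRBRBRBRBRBBB: Left { -3,-11/4,-43/16,-171/64,-683/256,-1365/512,-2729/1024 }, Right { -341/128,-85/32,-21/8,-5/2,-2,-1,0 } so simplest -5457/2048
RRRBRBRBRBRBBBR: Left { -3,-11/4,-43/16,-171/64,-683/256,-1365/512,-2729/1024 }, Right { -5457/2048,-341/128,-85/32,-21/8,-5/2,-2,-1,0 } so simplest -10915/4096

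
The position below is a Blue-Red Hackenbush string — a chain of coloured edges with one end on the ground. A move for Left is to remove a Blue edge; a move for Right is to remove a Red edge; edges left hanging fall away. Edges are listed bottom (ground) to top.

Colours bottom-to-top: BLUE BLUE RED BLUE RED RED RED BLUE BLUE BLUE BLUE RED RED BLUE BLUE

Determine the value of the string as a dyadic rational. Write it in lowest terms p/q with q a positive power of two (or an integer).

12775/8192

g_1 [B]  L=[0]  R=[·]  = 1
g_2 [BB]  L=[0, 1]  R=[·]  = 2
g_3 [BBR]  L=[0, 1]  R=[2]  = 3/2
g_4 [BBRB]  L=[0, 1, 3/2]  R=[2]  = 7/4
g_5 [BBRBR]  L=[0, 1, 3/2]  R=[7/4, 2]  = 13/8
g_6 [BBRBRR]  L=[0, 1, 3/2]  R=[13/8, 7/4, 2]  = 25/16
g_7 [BBRBRRR]  L=[0, 1, 3/2]  R=[25/16, 13/8, 7/4, 2]  = 49/32
g_8 [BBRBRRRB]  L=[0, 1, 3/2, 49/32]  R=[25/16, 13/8, 7/4, 2]  = 99/64
g_9 [BBRBRRRBB]  L=[0, 1, 3/2, 49/32, 99/64]  R=[25/16, 13/8, 7/4, 2]  = 199/128
g_10 [BBRBRRRBBB]  L=[0, 1, 3/2, 49/32, 99/64, 199/128]  R=[25/16, 13/8, 7/4, 2]  = 399/256
g_11 [BBRBRRRBBBB]  L=[0, 1, 3/2, 49/32, 99/64, 199/128, 399/256]  R=[25/16, 13/8, 7/4, 2]  = 799/512
g_12 [BBRBRRRBBBBR]  L=[0, 1, 3/2, 49/32, 99/64, 199/128, 399/256]  R=[799/512, 25/16, 13/8, 7/4, 2]  = 1597/1024
g_13 [BBRBRRRBBBBRR]  L=[0, 1, 3/2, 49/32, 99/64, 199/128, 399/256]  R=[1597/1024, 799/512, 25/16, 13/8, 7/4, 2]  = 3193/2048
g_14 [BBRBRRRBBBBRRB]  L=[0, 1, 3/2, 49/32, 99/64, 199/128, 399/256, 3193/2048]  R=[1597/1024, 799/512, 25/16, 13/8, 7/4, 2]  = 6387/4096
g_15 [BBRBRRRBBBBRRBB]  L=[0, 1, 3/2, 49/32, 99/64, 199/128, 399/256, 3193/2048, 6387/4096]  R=[1597/1024, 799/512, 25/16, 13/8, 7/4, 2]  = 12775/8192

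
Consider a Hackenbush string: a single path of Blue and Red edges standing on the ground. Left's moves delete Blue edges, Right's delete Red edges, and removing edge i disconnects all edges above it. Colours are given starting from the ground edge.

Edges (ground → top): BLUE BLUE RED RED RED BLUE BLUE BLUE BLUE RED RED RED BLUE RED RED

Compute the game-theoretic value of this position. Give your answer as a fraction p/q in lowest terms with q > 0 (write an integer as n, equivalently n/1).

step 1: add BLUE to get B; options L={ 0 } R={ (no moves) } → 1
step 2: add BLUE to get BB; options L={ 0; 1 } R={ (no moves) } → 2
step 3: add RED to get BBR; options L={ 0; 1 } R={ 2 } → 3/2
step 4: add RED to get BBRR; options L={ 0; 1 } R={ 3/2; 2 } → 5/4
step 5: add RED to get BBRRR; options L={ 0; 1 } R={ 5/4; 3/2; 2 } → 9/8
step 6: add BLUE to get BBRRRB; options L={ 0; 1; 9/8 } R={ 5/4; 3/2; 2 } → 19/16
step 7: add BLUE to get BBRRRBB; options L={ 0; 1; 9/8; 19/16 } R={ 5/4; 3/2; 2 } → 39/32
step 8: add BLUE to get BBRRRBBB; options L={ 0; 1; 9/8; 19/16; 39/32 } R={ 5/4; 3/2; 2 } → 79/64
step 9: add BLUE to get BBRRRBBBB; options L={ 0; 1; 9/8; 19/16; 39/32; 79/64 } R={ 5/4; 3/2; 2 } → 159/128
step 10: add RED to get BBRRRBBBBR; options L={ 0; 1; 9/8; 19/16; 39/32; 79/64 } R={ 159/128; 5/4; 3/2; 2 } → 317/256
step 11: add RED to get BBRRRBBBBRR; options L={ 0; 1; 9/8; 19/16; 39/32; 79/64 } R={ 317/256; 159/128; 5/4; 3/2; 2 } → 633/512
step 12: add RED to get BBRRRBBBBRRR; options L={ 0; 1; 9/8; 19/16; 39/32; 79/64 } R={ 633/512; 317/256; 159/128; 5/4; 3/2; 2 } → 1265/1024
step 13: add BLUE to get BBRRRBBBBRRRB; options L={ 0; 1; 9/8; 19/16; 39/32; 79/64; 1265/1024 } R={ 633/512; 317/256; 159/128; 5/4; 3/2; 2 } → 2531/2048
step 14: add RED to get BBRRRBBBBRRRBR; options L={ 0; 1; 9/8; 19/16; 39/32; 79/64; 1265/1024 } R={ 2531/2048; 633/512; 317/256; 159/128; 5/4; 3/2; 2 } → 5061/4096
step 15: add RED to get BBRRRBBBBRRRBRR; options L={ 0; 1; 9/8; 19/16; 39/32; 79/64; 1265/1024 } R={ 5061/4096; 2531/2048; 633/512; 317/256; 159/128; 5/4; 3/2; 2 } → 10121/8192

10121/8192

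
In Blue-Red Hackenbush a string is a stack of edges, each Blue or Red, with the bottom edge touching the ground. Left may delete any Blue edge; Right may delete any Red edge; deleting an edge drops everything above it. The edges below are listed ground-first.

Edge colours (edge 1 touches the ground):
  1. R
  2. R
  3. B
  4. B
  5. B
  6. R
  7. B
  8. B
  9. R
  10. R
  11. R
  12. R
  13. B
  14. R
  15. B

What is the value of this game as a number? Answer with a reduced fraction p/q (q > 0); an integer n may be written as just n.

Recurse on prefixes of the 15-edge string R R B B B R B B R R R R B R B:
v(R) = { (no moves) | 0 } so -1
v(RR) = { (no moves) | -1 0 } so -2
v(RRB) = { -2 | -1 0 } so -3/2
v(RRBB) = { -2 -3/2 | -1 0 } so -5/4
v(RRBBB) = { -2 -3/2 -5/4 | -1 0 } so -9/8
v(RRBBBR) = { -2 -3/2 -5/4 | -9/8 -1 0 } so -19/16
v(RRBBBRB) = { -2 -3/2 -5/4 -19/16 | -9/8 -1 0 } so -37/32
v(RRBBBRBB) = { -2 -3/2 -5/4 -19/16 -37/32 | -9/8 -1 0 } so -73/64
v(RRBBBRBBR) = { -2 -3/2 -5/4 -19/16 -37/32 | -73/64 -9/8 -1 0 } so -147/128
v(RRBBBRBBRR) = { -2 -3/2 -5/4 -19/16 -37/32 | -147/128 -73/64 -9/8 -1 0 } so -295/256
v(RRBBBRBBRRR) = { -2 -3/2 -5/4 -19/16 -37/32 | -295/256 -147/128 -73/64 -9/8 -1 0 } so -591/512
v(RRBBBRBBRRRR) = { -2 -3/2 -5/4 -19/16 -37/32 | -591/512 -295/256 -147/128 -73/64 -9/8 -1 0 } so -1183/1024
v(RRBBBRBBRRRRB) = { -2 -3/2 -5/4 -19/16 -37/32 -1183/1024 | -591/512 -295/256 -147/128 -73/64 -9/8 -1 0 } so -2365/2048
v(RRBBBRBBRRRRBR) = { -2 -3/2 -5/4 -19/16 -37/32 -1183/1024 | -2365/2048 -591/512 -295/256 -147/128 -73/64 -9/8 -1 0 } so -4731/4096
v(RRBBBRBBRRRRBRB) = { -2 -3/2 -5/4 -19/16 -37/32 -1183/1024 -4731/4096 | -2365/2048 -591/512 -295/256 -147/128 -73/64 -9/8 -1 0 } so -9461/8192

-9461/8192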